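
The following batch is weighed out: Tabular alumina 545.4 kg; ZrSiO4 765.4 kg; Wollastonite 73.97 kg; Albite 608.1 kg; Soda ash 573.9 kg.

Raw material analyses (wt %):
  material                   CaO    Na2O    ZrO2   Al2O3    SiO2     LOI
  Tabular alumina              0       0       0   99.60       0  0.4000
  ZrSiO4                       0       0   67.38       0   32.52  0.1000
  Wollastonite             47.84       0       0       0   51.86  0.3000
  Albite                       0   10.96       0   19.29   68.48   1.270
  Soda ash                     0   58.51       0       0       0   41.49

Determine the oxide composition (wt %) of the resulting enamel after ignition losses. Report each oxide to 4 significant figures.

Working values are displayed rounded to 4 significant figures in the printout. Full precision is kept at all times; every reported figure includes exactly one rounding; all derived quantities (five oxide percentages, LOI, totals, net glass mass, the yield) are computed from the batch weights on 2318 kg of glass at exact precision as set out in the problem or the answer.
What the batch supplies per oxide:
  CaO: 73.97·0.4784 = 35.39 kg
  Na2O: 608.1·0.1096 + 573.9·0.5851 = 402.4 kg
  ZrO2: 765.4·0.6738 = 515.7 kg
  Al2O3: 545.4·0.9960 + 608.1·0.1929 = 660.5 kg
  SiO2: 765.4·0.3252 + 73.97·0.5186 + 608.1·0.6848 = 703.7 kg
LOI: 545.4·0.004000 + 765.4·0.001000 + 73.97·0.003000 + 608.1·0.01270 + 573.9·0.4149 = 249.0 kg
Glass = total batch minus LOI = 2567 − 249.0 = 2318 kg (equal to the oxide-mass sum)
wt % = oxide mass / glass mass × 100

Glass mass = 2318 kg (batch 2567 − LOI 249.0).
Composition: CaO 1.527%, Na2O 17.36%, ZrO2 22.25%, Al2O3 28.50%, SiO2 30.36%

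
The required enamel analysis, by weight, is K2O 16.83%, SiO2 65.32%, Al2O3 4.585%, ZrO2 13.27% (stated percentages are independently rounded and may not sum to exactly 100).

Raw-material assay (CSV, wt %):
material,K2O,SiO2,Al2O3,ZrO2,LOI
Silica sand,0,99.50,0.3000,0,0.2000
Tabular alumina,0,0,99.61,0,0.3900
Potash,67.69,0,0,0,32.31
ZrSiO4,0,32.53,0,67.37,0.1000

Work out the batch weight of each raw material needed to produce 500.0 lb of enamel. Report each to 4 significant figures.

The working math runs at full float precision at each step; values along the way appear rounded to 4 significant digits in the printout. Each reported number takes a single rounding; derived quantities are carried in exact precision (the yield, net glass mass, ignition loss, the totals, the four compositions) starting from the weights for 500.0 lb of glass, as given in the question or the answer.
Target oxide masses per 500.0 lb enamel:
  K2O: 16.83% × 500.0 = 84.15 lb
  SiO2: 65.32% × 500.0 = 326.6 lb
  Al2O3: 4.585% × 500.0 = 22.92 lb
  ZrO2: 13.27% × 500.0 = 66.35 lb
A balance pass over the oxides, working from each reported weight, against the basis in use (each sum matches its target mass once rounding is allowed for):
  K2O: 124.3·0.6769 = 84.14 lb (target 84.15 lb)
  SiO2: 296.0·0.9950 + 98.49·0.3253 = 326.6 lb (target 326.6 lb)
  Al2O3: 296.0·0.003000 + 22.12·0.9961 = 22.92 lb (target 22.92 lb)
  ZrO2: 98.49·0.6737 = 66.35 lb (target 66.35 lb)
Glass-mass sanity pass: total batch − LOI = 500.0 lb (per-oxide target masses sum to 500.0 lb; with the basis standing at 500.0 lb — rounding explains the deltas).
Batch total: Σ batch = 540.9 lb; loss to ignition Σ batch·LOI = 40.94 lb; glass ÷ batch gives a yield of 92.43%.

Batch per 500.0 lb enamel:
  Silica sand: 296.0 lb
  Tabular alumina: 22.12 lb
  Potash: 124.3 lb
  ZrSiO4: 98.49 lb
Total batch = 540.9 lb; LOI loss = 40.94 lb; yield = 92.43%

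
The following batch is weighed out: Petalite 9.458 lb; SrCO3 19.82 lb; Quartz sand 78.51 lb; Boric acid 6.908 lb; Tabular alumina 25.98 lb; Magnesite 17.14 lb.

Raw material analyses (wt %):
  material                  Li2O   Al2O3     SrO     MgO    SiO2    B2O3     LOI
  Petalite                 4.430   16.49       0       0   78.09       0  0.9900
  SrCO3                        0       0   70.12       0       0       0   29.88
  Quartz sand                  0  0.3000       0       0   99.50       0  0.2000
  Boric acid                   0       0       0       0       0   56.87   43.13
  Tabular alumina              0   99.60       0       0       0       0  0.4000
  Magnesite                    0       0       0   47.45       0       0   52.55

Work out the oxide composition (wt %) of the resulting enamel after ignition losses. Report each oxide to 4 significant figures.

Values along the way are displayed, rounded to four significant figures, as written; each numeric step runs at exact precision through the solve. Every reported value takes a single rounding; all derived quantities (six oxide percentages, LOI, yield, totals, glass mass) are recomputed from the batch weights on 139.6 lb of glass at full float precision, as given in the problem or answer text.
What the batch supplies per oxide:
  Li2O: 9.458·0.04430 = 0.4190 lb
  Al2O3: 9.458·0.1649 + 78.51·0.003000 + 25.98·0.9960 = 27.67 lb
  SrO: 19.82·0.7012 = 13.90 lb
  MgO: 17.14·0.4745 = 8.133 lb
  SiO2: 9.458·0.7809 + 78.51·0.9950 = 85.50 lb
  B2O3: 6.908·0.5687 = 3.929 lb
LOI: 9.458·0.009900 + 19.82·0.2988 + 78.51·0.002000 + 6.908·0.4313 + 25.98·0.004000 + 17.14·0.5255 = 18.26 lb
Net of LOI, the glass mass = 157.8 − 18.26 = 139.6 lb (= the summed oxide contributions)
wt % = oxide mass / glass mass × 100

Glass mass = 139.6 lb (batch 157.8 − LOI 18.26).
Composition: Li2O 0.3002%, Al2O3 19.83%, SrO 9.959%, MgO 5.828%, SiO2 61.27%, B2O3 2.815%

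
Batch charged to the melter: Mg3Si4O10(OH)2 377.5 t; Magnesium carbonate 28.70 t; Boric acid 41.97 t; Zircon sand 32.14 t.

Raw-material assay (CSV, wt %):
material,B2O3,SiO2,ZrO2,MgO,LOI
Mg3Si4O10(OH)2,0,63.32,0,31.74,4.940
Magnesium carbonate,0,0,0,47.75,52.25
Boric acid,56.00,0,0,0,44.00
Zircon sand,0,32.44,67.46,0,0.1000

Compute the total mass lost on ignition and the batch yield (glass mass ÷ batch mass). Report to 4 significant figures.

LOI loss = 52.14 t; glass = 428.2 t; yield = 89.14%

The working math runs at full precision end to end — mid-chain values are shown, rounded to 4 significant digits, at each printed step. A single rounding yields every reported figure. The derived quantities, including ignition loss, yield, net glass mass, totals, the four compositions, are carried starting from the weights at 428.2 t of glass in exact precision as quoted within the problem or answer text.
Each material's LOI contribution:
  Mg3Si4O10(OH)2: 377.5 × 0.04940 = 18.65 t
  Magnesium carbonate: 28.70 × 0.5225 = 15.00 t
  Boric acid: 41.97 × 0.4400 = 18.47 t
  Zircon sand: 32.14 × 0.001000 = 0.03214 t
Total LOI = 52.14 t
Glass = batch − LOI = 480.3 − 52.14 = 428.2 t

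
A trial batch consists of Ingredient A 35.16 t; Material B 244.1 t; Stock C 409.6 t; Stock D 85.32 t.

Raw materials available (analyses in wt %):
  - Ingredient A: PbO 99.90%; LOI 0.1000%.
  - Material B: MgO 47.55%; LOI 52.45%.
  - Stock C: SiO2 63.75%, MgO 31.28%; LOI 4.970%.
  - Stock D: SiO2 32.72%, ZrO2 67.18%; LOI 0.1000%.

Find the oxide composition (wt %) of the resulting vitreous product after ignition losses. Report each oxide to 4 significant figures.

Intermediates are printed with 4-significant-figure rounding within the worked lines. Every computation keeps exact precision from first step to last; each reported value is rounded just once; all derived quantities are rebuilt from the weighed amounts at 625.7 t of glass at full precision (the totals, LOI, net glass mass, four oxide percentages, yield) exactly as printed in problem or answer.
Oxide-by-oxide delivered mass:
  PbO: 35.16·0.9990 = 35.12 t
  SiO2: 409.6·0.6375 + 85.32·0.3272 = 289.0 t
  MgO: 244.1·0.4755 + 409.6·0.3128 = 244.2 t
  ZrO2: 85.32·0.6718 = 57.32 t
LOI: 35.16·0.001000 + 244.1·0.5245 + 409.6·0.04970 + 85.32·0.001000 = 148.5 t
The glass mass, total less LOI, = 774.2 − 148.5 = 625.7 t (the oxide masses sum to this)
each wt % is 100 × oxide ÷ glass

Glass mass = 625.7 t (batch 774.2 − LOI 148.5).
Composition: PbO 5.614%, SiO2 46.20%, MgO 39.03%, ZrO2 9.161%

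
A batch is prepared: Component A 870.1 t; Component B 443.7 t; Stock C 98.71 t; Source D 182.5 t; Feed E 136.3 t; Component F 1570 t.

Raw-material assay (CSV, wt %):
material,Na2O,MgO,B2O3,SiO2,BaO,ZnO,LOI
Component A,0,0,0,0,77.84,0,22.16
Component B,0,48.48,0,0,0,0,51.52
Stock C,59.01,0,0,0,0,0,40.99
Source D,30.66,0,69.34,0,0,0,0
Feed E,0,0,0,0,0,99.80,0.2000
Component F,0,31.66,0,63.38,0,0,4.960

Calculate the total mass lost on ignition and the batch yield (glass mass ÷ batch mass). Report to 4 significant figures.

In-progress results appear rounded to four significant figures in the working. All arithmetic carries exact precision at every stage. Each reported value is rounded only once; derived quantities, which include yield, net glass mass, ignition loss, the six compositions, totals, are re-derived at exact precision, as quoted within the problem or the answer, from the batch weights at 2761 t of glass.
Per-material ignition loss:
  Component A: 870.1 × 0.2216 = 192.8 t
  Component B: 443.7 × 0.5152 = 228.6 t
  Stock C: 98.71 × 0.4099 = 40.46 t
  Source D: 182.5 × 0 = 0 t
  Feed E: 136.3 × 0.002000 = 0.2726 t
  Component F: 1570 × 0.04960 = 77.87 t
Total LOI = 540.0 t
Glass = batch − LOI = 3301 − 540.0 = 2761 t

LOI loss = 540.0 t; glass = 2761 t; yield = 83.64%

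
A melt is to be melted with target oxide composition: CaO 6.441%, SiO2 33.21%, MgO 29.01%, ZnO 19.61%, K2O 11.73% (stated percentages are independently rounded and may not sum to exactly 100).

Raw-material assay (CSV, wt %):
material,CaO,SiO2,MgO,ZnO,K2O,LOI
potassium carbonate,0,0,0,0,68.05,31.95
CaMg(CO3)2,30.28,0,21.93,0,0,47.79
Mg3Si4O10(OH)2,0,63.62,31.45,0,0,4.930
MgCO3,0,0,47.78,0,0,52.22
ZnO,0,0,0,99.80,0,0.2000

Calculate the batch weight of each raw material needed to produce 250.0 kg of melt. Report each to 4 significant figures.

All internal work runs at exact precision from start to finish. Intermediates are displayed, rounded to 4 significant digits, as written — each reported number takes exactly one rounding. Derived quantities are recomputed from the batch weights on 250.0 kg of glass at full precision (the five compositions, yield, LOI, glass mass, totals) exactly as printed in question or answer.
The oxide mass targets at 250.0 kg melt:
  CaO: 6.441% × 250.0 = 16.10 kg
  SiO2: 33.21% × 250.0 = 83.02 kg
  MgO: 29.01% × 250.0 = 72.53 kg
  ZnO: 19.61% × 250.0 = 49.02 kg
  K2O: 11.73% × 250.0 = 29.32 kg
Balance tally, oxide-wise, with the batch weights as given, versus the basis set out (delivered sums recover each target up to rounding of the answer):
  CaO: 53.18·0.3028 = 16.10 kg (target 16.10 kg)
  SiO2: 130.5·0.6362 = 83.02 kg (target 83.02 kg)
  MgO: 53.18·0.2193 + 130.5·0.3145 + 41.48·0.4778 = 72.52 kg (target 72.53 kg)
  ZnO: 49.12·0.9980 = 49.02 kg (target 49.02 kg)
  K2O: 43.09·0.6805 = 29.32 kg (target 29.32 kg)
Consistency of the glass mass: batch total minus LOI = 250.0 kg (summing oxide targets gives 250.0 kg; basis as stated: 250.0 kg — rounding explains the deltas).
Batch total: Σ batch = 317.4 kg; LOI loss = Σ batch·LOI = 67.37 kg; yield = glass ÷ total batch = 78.77%.

Batch per 250.0 kg melt:
  potassium carbonate: 43.09 kg
  CaMg(CO3)2: 53.18 kg
  Mg3Si4O10(OH)2: 130.5 kg
  MgCO3: 41.48 kg
  ZnO: 49.12 kg
Total batch = 317.4 kg; LOI loss = 67.37 kg; yield = 78.77%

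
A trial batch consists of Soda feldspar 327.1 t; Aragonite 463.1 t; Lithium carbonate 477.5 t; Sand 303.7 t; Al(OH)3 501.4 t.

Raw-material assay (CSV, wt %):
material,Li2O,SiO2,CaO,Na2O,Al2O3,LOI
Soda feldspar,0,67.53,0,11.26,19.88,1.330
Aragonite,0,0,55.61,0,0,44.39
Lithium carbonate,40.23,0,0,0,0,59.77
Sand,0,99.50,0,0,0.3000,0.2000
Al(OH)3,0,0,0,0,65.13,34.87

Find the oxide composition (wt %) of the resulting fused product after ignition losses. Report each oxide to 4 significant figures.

Intermediates are shown with 4-significant-digit rounding in the printout; exact precision is carried through every step — a single rounding produces each reported figure; derived quantities, including the totals, the yield, LOI, five oxide percentages, net glass mass, are carried starting from the weights at 1402 t of glass at exact precision as they appear in question or answer.
Per-oxide mass from batch:
  Li2O: 477.5·0.4023 = 192.1 t
  SiO2: 327.1·0.6753 + 303.7·0.9950 = 523.1 t
  CaO: 463.1·0.5561 = 257.5 t
  Na2O: 327.1·0.1126 = 36.83 t
  Al2O3: 327.1·0.1988 + 303.7·0.003000 + 501.4·0.6513 = 392.5 t
LOI: 327.1·0.01330 + 463.1·0.4439 + 477.5·0.5977 + 303.7·0.002000 + 501.4·0.3487 = 670.8 t
Net of LOI, the glass mass = 2073 − 670.8 = 1402 t (= the summed oxide contributions)
wt %: oxide over glass, times 100

Glass mass = 1402 t (batch 2073 − LOI 670.8).
Composition: Li2O 13.70%, SiO2 37.31%, CaO 18.37%, Na2O 2.627%, Al2O3 28.00%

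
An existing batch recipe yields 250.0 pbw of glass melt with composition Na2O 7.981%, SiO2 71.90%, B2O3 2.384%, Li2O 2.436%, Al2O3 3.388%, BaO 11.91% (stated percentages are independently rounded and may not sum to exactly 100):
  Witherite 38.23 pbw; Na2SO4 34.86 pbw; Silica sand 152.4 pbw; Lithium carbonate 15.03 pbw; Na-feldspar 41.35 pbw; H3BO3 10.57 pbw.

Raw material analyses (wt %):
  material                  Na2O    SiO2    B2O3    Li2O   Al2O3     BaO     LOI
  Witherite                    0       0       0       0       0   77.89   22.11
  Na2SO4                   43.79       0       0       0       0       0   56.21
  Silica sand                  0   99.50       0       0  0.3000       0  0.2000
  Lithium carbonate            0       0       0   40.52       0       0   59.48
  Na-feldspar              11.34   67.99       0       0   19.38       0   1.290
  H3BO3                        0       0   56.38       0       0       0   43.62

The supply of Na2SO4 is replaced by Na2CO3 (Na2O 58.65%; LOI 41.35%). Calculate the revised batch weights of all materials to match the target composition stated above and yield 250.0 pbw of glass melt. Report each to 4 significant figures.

The intermediate values appear with 4-significant-digit rounding in the working; all arithmetic maintains full precision from first step to last — exactly one rounding is applied to each reported figure — derived quantities are recomputed starting from the weights for 250.0 pbw of glass in full float precision (totals, yield, glass mass, the six compositions, LOI), as written in the problem or the answer.
Per-oxide target masses for 250.0 pbw glass melt:
  Na2O: 7.981% × 250.0 = 19.95 pbw
  SiO2: 71.90% × 250.0 = 179.8 pbw
  B2O3: 2.384% × 250.0 = 5.960 pbw
  Li2O: 2.436% × 250.0 = 6.090 pbw
  Al2O3: 3.388% × 250.0 = 8.470 pbw
  BaO: 11.91% × 250.0 = 29.78 pbw
Verifying the oxide balance working from each reported weight, per the basis as stated (target by target, the sums agree modulo rounding of the values):
  Na2O: 26.03·0.5865 + 41.35·0.1134 = 19.96 pbw (target 19.95 pbw)
  SiO2: 152.4·0.9950 + 41.35·0.6799 = 179.8 pbw (target 179.8 pbw)
  B2O3: 10.57·0.5638 = 5.959 pbw (target 5.960 pbw)
  Li2O: 15.03·0.4052 = 6.090 pbw (target 6.090 pbw)
  Al2O3: 152.4·0.003000 + 41.35·0.1938 = 8.471 pbw (target 8.470 pbw)
  BaO: 38.23·0.7789 = 29.78 pbw (target 29.78 pbw)
Glass-mass closure: the batch minus its LOI: 250.0 pbw (per-oxide target masses sum to 250.0 pbw; versus the stated basis of 250.0 pbw — deltas are rounding alone).
Adding the batch up: Σ batch = 283.6 pbw; ignition loss, Σ(batch × LOI) = 33.60 pbw; as yield: glass ÷ batch → 88.15%.

Revised batch per 250.0 pbw glass melt:
  Witherite: 38.23 pbw
  Na2CO3: 26.03 pbw
  Silica sand: 152.4 pbw
  Lithium carbonate: 15.03 pbw
  Na-feldspar: 41.35 pbw
  H3BO3: 10.57 pbw
Total batch = 283.6 pbw; LOI loss = 33.60 pbw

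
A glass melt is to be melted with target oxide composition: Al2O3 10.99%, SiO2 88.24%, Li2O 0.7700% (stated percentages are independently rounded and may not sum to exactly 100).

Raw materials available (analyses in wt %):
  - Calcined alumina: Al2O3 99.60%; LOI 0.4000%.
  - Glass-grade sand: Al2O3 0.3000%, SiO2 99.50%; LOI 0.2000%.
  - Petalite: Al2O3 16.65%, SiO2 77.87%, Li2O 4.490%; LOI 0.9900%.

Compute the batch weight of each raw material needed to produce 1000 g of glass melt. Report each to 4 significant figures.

Batch per 1000 g glass melt:
  Calcined alumina: 79.41 g
  Glass-grade sand: 752.6 g
  Petalite: 171.5 g
Total batch = 1004 g; LOI loss = 3.521 g; yield = 99.65%

Every computation keeps full precision throughout — rounding to four significant digits extends to every working value as displayed; every reported figure sees exactly one rounding. Derived quantities, which include the totals, the three compositions, LOI, glass mass, yield, are computed in full float precision, as given in the problem or the answer, from the batch weights at 1000 g of glass.
Oxide-by-oxide targets in 1000 g glass melt:
  Al2O3: 10.99% × 1000 = 109.9 g
  SiO2: 88.24% × 1000 = 882.4 g
  Li2O: 0.7700% × 1000 = 7.700 g
Per-oxide balance check per the reported batch figures, against the basis in use (sum by sum, the targets are met exact up to rounding of places):
  Al2O3: 79.41·0.9960 + 752.6·0.003000 + 171.5·0.1665 = 109.9 g (target 109.9 g)
  SiO2: 752.6·0.9950 + 171.5·0.7787 = 882.4 g (target 882.4 g)
  Li2O: 171.5·0.04490 = 7.700 g (target 7.700 g)
The glass-mass cross-check: total batch − LOI = 1000 g (oxide target masses add up to 1000 g; versus the stated basis of 1000 g — a pure rounding effect).
Total batch = Σ batch = 1004 g; the LOI term Σ batch·LOI equals 3.521 g; glass ÷ batch gives a yield of 99.65%.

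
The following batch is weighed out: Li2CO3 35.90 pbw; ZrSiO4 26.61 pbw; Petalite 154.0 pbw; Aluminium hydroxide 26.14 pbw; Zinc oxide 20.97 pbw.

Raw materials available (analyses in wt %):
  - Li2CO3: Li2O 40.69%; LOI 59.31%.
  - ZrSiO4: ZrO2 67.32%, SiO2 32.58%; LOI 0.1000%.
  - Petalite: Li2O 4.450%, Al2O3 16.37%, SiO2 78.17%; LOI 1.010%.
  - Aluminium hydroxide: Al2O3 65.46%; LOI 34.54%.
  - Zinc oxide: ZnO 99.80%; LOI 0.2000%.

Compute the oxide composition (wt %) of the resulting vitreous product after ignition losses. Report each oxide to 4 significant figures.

Glass mass = 231.7 pbw (batch 263.6 − LOI 31.94).
Composition: Li2O 9.263%, Al2O3 18.27%, ZrO2 7.732%, SiO2 55.70%, ZnO 9.033%

Mid-chain values are printed (rounded to 4 significant digits) within the worked lines — all internal work keeps full float precision through every step. Exactly one rounding is applied to each reported value; the derived quantities, including net glass mass, yield, the totals, five oxide percentages, ignition loss, are carried from the batch weights on 231.7 pbw of glass in exact precision, as quoted within the problem or answer text.
What the batch supplies per oxide:
  Li2O: 35.90·0.4069 + 154.0·0.04450 = 21.46 pbw
  Al2O3: 154.0·0.1637 + 26.14·0.6546 = 42.32 pbw
  ZrO2: 26.61·0.6732 = 17.91 pbw
  SiO2: 26.61·0.3258 + 154.0·0.7817 = 129.1 pbw
  ZnO: 20.97·0.9980 = 20.93 pbw
LOI: 35.90·0.5931 + 26.61·0.001000 + 154.0·0.01010 + 26.14·0.3454 + 20.97·0.002000 = 31.94 pbw
batch − LOI leaves glass = 263.6 − 31.94 = 231.7 pbw (the oxide masses sum to this)
percent share: oxide ÷ glass, ×100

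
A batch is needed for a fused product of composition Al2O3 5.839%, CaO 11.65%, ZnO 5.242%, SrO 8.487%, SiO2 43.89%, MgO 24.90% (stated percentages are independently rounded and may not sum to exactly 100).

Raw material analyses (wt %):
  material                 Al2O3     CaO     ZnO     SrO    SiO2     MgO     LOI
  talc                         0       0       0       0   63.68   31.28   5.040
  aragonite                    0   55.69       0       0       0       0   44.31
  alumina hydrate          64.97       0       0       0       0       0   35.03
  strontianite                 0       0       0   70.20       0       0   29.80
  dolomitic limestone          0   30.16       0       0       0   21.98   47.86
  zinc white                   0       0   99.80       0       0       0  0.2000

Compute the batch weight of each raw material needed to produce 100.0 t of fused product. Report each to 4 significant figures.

Intermediates are printed rounded to 4 significant figures when written out. The whole derivation keeps full precision at all times; exactly one rounding lands on each reported result; all derived quantities, which include LOI, yield, net glass mass, totals, six oxide percentages, are recomputed at full float precision, precisely as stated by the question or the answer, starting from the weights per 100.0 t of glass.
Target masses of each oxide per 100.0 t fused product:
  Al2O3: 5.839% × 100.0 = 5.839 t
  CaO: 11.65% × 100.0 = 11.65 t
  ZnO: 5.242% × 100.0 = 5.242 t
  SrO: 8.487% × 100.0 = 8.487 t
  SiO2: 43.89% × 100.0 = 43.89 t
  MgO: 24.90% × 100.0 = 24.90 t
Checking each oxide sum given the weights on record, on the stated basis (summed amounts equal target values inside rounding margins):
  Al2O3: 8.987·0.6497 = 5.839 t (target 5.839 t)
  CaO: 12.69·0.5569 + 15.20·0.3016 = 11.65 t (target 11.65 t)
  ZnO: 5.253·0.9980 = 5.242 t (target 5.242 t)
  SrO: 12.09·0.7020 = 8.487 t (target 8.487 t)
  SiO2: 68.92·0.6368 = 43.89 t (target 43.89 t)
  MgO: 68.92·0.3128 + 15.20·0.2198 = 24.90 t (target 24.90 t)
The glass-mass cross-check: the batch minus its LOI: 100.0 t (oxide target masses add up to 100.0 t; against the stated basis, 100.0 t — gaps are rounding artifacts).
Summing the batch: Σ batch = 123.1 t; the LOI term Σ batch·LOI equals 23.13 t; yield: glass divided by total = 81.21%.

Batch per 100.0 t fused product:
  talc: 68.92 t
  aragonite: 12.69 t
  alumina hydrate: 8.987 t
  strontianite: 12.09 t
  dolomitic limestone: 15.20 t
  zinc white: 5.253 t
Total batch = 123.1 t; LOI loss = 23.13 t; yield = 81.21%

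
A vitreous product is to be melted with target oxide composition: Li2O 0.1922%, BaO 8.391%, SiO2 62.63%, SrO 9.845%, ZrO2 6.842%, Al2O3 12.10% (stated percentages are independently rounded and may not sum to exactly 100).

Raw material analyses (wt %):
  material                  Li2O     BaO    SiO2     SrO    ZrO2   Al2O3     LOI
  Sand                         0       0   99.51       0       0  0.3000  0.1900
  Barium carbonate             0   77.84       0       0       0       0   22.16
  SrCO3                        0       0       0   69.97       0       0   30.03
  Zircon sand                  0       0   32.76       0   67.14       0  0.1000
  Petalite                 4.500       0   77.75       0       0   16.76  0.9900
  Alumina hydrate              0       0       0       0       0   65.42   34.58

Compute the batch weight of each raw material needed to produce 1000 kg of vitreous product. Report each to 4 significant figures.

Batch per 1000 kg vitreous product:
  Sand: 562.5 kg
  Barium carbonate: 107.8 kg
  SrCO3: 140.7 kg
  Zircon sand: 101.9 kg
  Petalite: 42.71 kg
  Alumina hydrate: 171.4 kg
Total batch = 1127 kg; LOI loss = 127.0 kg; yield = 88.73%

The working math maintains full precision through the solve; rounding to four significant digits governs every mid-chain value as displayed; each reported number takes a single rounding. All derived quantities, including the totals, glass mass, ignition loss, the yield, the six compositions, are carried starting from the weights on 1000 kg of glass at full float precision, as written in the problem or the answer.
Target masses of each oxide per 1000 kg vitreous product:
  Li2O: 0.1922% × 1000 = 1.922 kg
  BaO: 8.391% × 1000 = 83.91 kg
  SiO2: 62.63% × 1000 = 626.3 kg
  SrO: 9.845% × 1000 = 98.45 kg
  ZrO2: 6.842% × 1000 = 68.42 kg
  Al2O3: 12.10% × 1000 = 121.0 kg
Balance tally, oxide-wise, applying the batch weights above, per the basis as stated (sum by sum, the targets are met inside rounding margins):
  Li2O: 42.71·0.04500 = 1.922 kg (target 1.922 kg)
  BaO: 107.8·0.7784 = 83.91 kg (target 83.91 kg)
  SiO2: 562.5·0.9951 + 101.9·0.3276 + 42.71·0.7775 = 626.3 kg (target 626.3 kg)
  SrO: 140.7·0.6997 = 98.45 kg (target 98.45 kg)
  ZrO2: 101.9·0.6714 = 68.42 kg (target 68.42 kg)
  Al2O3: 562.5·0.003000 + 42.71·0.1676 + 171.4·0.6542 = 121.0 kg (target 121.0 kg)
Glass-mass closure: total batch − LOI = 1000 kg (the targets, summed, come to 1000 kg; the stated basis being 1000 kg — rounding explains the deltas).
Batch grand total — Σ batch = 1127 kg; Σ batch·LOI gives LOI loss = 127.0 kg; glass ÷ batch gives a yield of 88.73%.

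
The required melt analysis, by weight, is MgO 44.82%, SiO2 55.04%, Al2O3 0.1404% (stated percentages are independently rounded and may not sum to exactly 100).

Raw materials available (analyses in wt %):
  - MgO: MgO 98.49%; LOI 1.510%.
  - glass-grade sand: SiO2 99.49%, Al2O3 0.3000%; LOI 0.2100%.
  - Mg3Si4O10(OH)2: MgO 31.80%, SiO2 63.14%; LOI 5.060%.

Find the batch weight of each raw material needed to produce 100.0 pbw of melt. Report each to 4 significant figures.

Batch per 100.0 pbw melt:
  MgO: 41.17 pbw
  glass-grade sand: 46.80 pbw
  Mg3Si4O10(OH)2: 13.43 pbw
Total batch = 101.4 pbw; LOI loss = 1.400 pbw; yield = 98.62%

The intermediate values are shown rounded off to 4 significant digits at each printed step. Every computation maintains full float precision from start to finish. Exactly one rounding goes into each reported result — derived quantities (LOI, three oxide percentages, yield, totals, net glass mass) are rebuilt at full float precision from the weighed amounts per 100.0 pbw of glass, as quoted within the problem or answer text.
Oxide mass targets, per 100.0 pbw melt:
  MgO: 44.82% × 100.0 = 44.82 pbw
  SiO2: 55.04% × 100.0 = 55.04 pbw
  Al2O3: 0.1404% × 100.0 = 0.1404 pbw
Balance tally, oxide-wise, working from each reported weight, for the quoted basis mass (oxide sums agree with the targets inside rounding margins):
  MgO: 41.17·0.9849 + 13.43·0.3180 = 44.82 pbw (target 44.82 pbw)
  SiO2: 46.80·0.9949 + 13.43·0.6314 = 55.04 pbw (target 55.04 pbw)
  Al2O3: 46.80·0.003000 = 0.1404 pbw (target 0.1404 pbw)
Glass mass check: net batch after ignition = 100.0 pbw (per-oxide target masses sum to 100.0 pbw; versus the stated basis of 100.0 pbw — a pure rounding effect).
Batch total: Σ batch = 101.4 pbw; Σ batch·LOI gives LOI loss = 1.400 pbw; yield = glass ÷ total batch = 98.62%.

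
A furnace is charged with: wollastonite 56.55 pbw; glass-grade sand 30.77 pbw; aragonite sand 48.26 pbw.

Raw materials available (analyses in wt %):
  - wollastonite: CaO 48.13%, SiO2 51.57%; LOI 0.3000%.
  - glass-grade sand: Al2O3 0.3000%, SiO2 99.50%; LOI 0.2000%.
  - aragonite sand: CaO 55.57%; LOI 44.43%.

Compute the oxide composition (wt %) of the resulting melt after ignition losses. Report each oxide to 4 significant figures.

Intermediates are displayed with 4-significant-digit rounding alongside each step; the whole derivation holds full precision in all steps; every reported result is rounded once only — derived quantities (the three compositions, glass mass, totals, ignition loss, yield) are carried using the weight values at 113.9 pbw of glass in exact precision exactly as shown in either problem or answer.
What the batch supplies per oxide:
  Al2O3: 30.77·0.003000 = 0.09231 pbw
  CaO: 56.55·0.4813 + 48.26·0.5557 = 54.04 pbw
  SiO2: 56.55·0.5157 + 30.77·0.9950 = 59.78 pbw
LOI: 56.55·0.003000 + 30.77·0.002000 + 48.26·0.4443 = 21.67 pbw
Glass mass = batch − LOI = 135.6 − 21.67 = 113.9 pbw (matching Σ of the oxides)
wt % = oxide mass / glass mass × 100

Glass mass = 113.9 pbw (batch 135.6 − LOI 21.67).
Composition: Al2O3 0.08104%, CaO 47.44%, SiO2 52.48%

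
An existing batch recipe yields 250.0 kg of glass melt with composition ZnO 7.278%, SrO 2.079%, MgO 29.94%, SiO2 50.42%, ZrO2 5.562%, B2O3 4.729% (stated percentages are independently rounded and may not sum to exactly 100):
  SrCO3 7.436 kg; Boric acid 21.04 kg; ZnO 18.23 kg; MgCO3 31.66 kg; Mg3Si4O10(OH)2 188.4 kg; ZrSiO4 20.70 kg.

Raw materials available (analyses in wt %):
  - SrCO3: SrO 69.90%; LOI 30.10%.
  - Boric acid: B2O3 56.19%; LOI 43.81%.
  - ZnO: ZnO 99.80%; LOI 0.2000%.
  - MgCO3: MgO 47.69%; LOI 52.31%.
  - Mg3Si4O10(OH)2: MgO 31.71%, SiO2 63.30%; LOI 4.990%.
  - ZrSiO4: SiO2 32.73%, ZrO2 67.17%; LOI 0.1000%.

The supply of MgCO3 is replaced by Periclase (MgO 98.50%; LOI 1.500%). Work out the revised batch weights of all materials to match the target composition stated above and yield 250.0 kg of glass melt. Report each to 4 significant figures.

Revised batch per 250.0 kg glass melt:
  SrCO3: 7.436 kg
  Boric acid: 21.04 kg
  ZnO: 18.23 kg
  Periclase: 15.33 kg
  Mg3Si4O10(OH)2: 188.4 kg
  ZrSiO4: 20.70 kg
Total batch = 271.1 kg; LOI loss = 21.14 kg

Intermediates are shown, with 4-significant-digit rounding, within the worked lines — all arithmetic holds full float precision at all times; every reported figure sees exactly one rounding — derived quantities, which include the six compositions, glass mass, the yield, totals, ignition loss, are carried at full float precision, precisely as stated by the problem or answer text, from the batch weights at 250.0 kg of glass.
Oxide-by-oxide targets in 250.0 kg glass melt:
  ZnO: 7.278% × 250.0 = 18.20 kg
  SrO: 2.079% × 250.0 = 5.198 kg
  MgO: 29.94% × 250.0 = 74.85 kg
  SiO2: 50.42% × 250.0 = 126.0 kg
  ZrO2: 5.562% × 250.0 = 13.90 kg
  B2O3: 4.729% × 250.0 = 11.82 kg
Oxide-by-oxide audit with the batch weights as given, for the quoted basis mass (summed amounts equal target values up to rounding of the answer):
  ZnO: 18.23·0.9980 = 18.19 kg (target 18.20 kg)
  SrO: 7.436·0.6990 = 5.198 kg (target 5.198 kg)
  MgO: 15.33·0.9850 + 188.4·0.3171 = 74.84 kg (target 74.85 kg)
  SiO2: 188.4·0.6330 + 20.70·0.3273 = 126.0 kg (target 126.0 kg)
  ZrO2: 20.70·0.6717 = 13.90 kg (target 13.90 kg)
  B2O3: 21.04·0.5619 = 11.82 kg (target 11.82 kg)
Glass-mass closure: batch Σ − ignition loss = 250.0 kg (the targets, summed, come to 250.0 kg; with the basis standing at 250.0 kg — rounding explains the deltas).
Total batch = Σ batch = 271.1 kg; ignition loss, Σ(batch × LOI) = 21.14 kg; as yield: glass ÷ batch → 92.20%.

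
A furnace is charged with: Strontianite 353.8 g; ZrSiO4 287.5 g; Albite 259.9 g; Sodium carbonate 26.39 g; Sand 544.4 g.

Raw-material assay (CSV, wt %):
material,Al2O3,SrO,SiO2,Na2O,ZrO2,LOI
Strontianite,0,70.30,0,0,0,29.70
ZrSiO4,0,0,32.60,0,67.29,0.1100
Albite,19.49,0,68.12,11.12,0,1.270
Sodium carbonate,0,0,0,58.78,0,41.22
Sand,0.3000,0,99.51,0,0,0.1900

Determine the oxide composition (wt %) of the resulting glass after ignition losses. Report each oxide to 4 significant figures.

Glass mass = 1351 g (batch 1472 − LOI 120.6).
Composition: Al2O3 3.869%, SrO 18.40%, SiO2 60.12%, Na2O 3.286%, ZrO2 14.32%

All arithmetic holds exact precision at every stage. In-progress results appear, rounded to 4 significant figures, in the printout. A single rounding yields each reported value — all derived quantities are rebuilt in full precision (yield, ignition loss, totals, the five compositions, net glass mass) from the batch weights for 1351 g of glass as given in problem or answer.
Oxide-by-oxide delivered mass:
  Al2O3: 259.9·0.1949 + 544.4·0.003000 = 52.29 g
  SrO: 353.8·0.7030 = 248.7 g
  SiO2: 287.5·0.3260 + 259.9·0.6812 + 544.4·0.9951 = 812.5 g
  Na2O: 259.9·0.1112 + 26.39·0.5878 = 44.41 g
  ZrO2: 287.5·0.6729 = 193.5 g
LOI: 353.8·0.2970 + 287.5·0.001100 + 259.9·0.01270 + 26.39·0.4122 + 544.4·0.001900 = 120.6 g
batch − LOI leaves glass = 1472 − 120.6 = 1351 g (matching Σ of the oxides)
percent by weight: oxide/glass ×100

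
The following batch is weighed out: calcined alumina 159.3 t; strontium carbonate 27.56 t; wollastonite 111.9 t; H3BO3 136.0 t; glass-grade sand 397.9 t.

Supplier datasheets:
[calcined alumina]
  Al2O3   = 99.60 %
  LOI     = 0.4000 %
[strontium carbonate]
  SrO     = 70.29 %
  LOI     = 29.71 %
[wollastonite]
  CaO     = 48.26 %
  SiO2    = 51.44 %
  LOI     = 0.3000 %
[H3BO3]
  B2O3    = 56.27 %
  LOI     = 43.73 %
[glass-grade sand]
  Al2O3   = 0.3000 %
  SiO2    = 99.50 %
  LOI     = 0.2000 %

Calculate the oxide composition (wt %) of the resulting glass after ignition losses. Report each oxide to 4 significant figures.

Glass mass = 763.2 t (batch 832.7 − LOI 69.43).
Composition: SrO 2.538%, CaO 7.076%, B2O3 10.03%, Al2O3 20.94%, SiO2 59.41%

Each numeric step keeps full precision in every operation. Intermediates are displayed, rounded to 4 significant figures, between the steps — a single rounding produces each reported number; all derived quantities, including the five compositions, LOI, the yield, net glass mass, the totals, are carried using the weight values per 763.2 t of glass in exact precision as given in question or answer.
Mass of each oxide from the mix:
  SrO: 27.56·0.7029 = 19.37 t
  CaO: 111.9·0.4826 = 54.00 t
  B2O3: 136.0·0.5627 = 76.53 t
  Al2O3: 159.3·0.9960 + 397.9·0.003000 = 159.9 t
  SiO2: 111.9·0.5144 + 397.9·0.9950 = 453.5 t
LOI: 159.3·0.004000 + 27.56·0.2971 + 111.9·0.003000 + 136.0·0.4373 + 397.9·0.002000 = 69.43 t
Glass mass = batch − LOI = 832.7 − 69.43 = 763.2 t (matching Σ of the oxides)
wt % = oxide mass / glass mass × 100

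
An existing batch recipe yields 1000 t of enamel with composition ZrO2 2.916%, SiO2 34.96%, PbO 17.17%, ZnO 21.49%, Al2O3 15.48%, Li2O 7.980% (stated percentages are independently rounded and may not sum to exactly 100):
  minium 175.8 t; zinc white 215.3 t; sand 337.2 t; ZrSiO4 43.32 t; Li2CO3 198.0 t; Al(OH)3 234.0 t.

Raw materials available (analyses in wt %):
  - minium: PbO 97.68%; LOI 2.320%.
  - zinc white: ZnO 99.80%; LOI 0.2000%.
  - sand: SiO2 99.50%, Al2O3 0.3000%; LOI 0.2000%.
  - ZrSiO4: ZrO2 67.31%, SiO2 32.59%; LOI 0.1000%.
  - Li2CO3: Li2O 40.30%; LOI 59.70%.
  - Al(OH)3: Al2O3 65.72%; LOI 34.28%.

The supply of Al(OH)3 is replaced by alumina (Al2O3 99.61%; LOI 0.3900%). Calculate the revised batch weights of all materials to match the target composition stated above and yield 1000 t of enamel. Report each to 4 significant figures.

Intermediates are printed (rounded to 4 significant digits) when written out — the working math runs at full float precision at every stage. Every reported value receives exactly one rounding. The derived quantities, which include yield, glass mass, the totals, LOI, the six compositions, are rebuilt at full precision, precisely as stated by the question or the answer, from the weighed amounts on 1000 t of glass.
Oxide-by-oxide targets in 1000 t enamel:
  ZrO2: 2.916% × 1000 = 29.16 t
  SiO2: 34.96% × 1000 = 349.6 t
  PbO: 17.17% × 1000 = 171.7 t
  ZnO: 21.49% × 1000 = 214.9 t
  Al2O3: 15.48% × 1000 = 154.8 t
  Li2O: 7.980% × 1000 = 79.80 t
Per-oxide balance check given the weights on record, on the stated basis (target by target, the sums agree up to rounding of the answer):
  ZrO2: 43.32·0.6731 = 29.16 t (target 29.16 t)
  SiO2: 337.2·0.9950 + 43.32·0.3259 = 349.6 t (target 349.6 t)
  PbO: 175.8·0.9768 = 171.7 t (target 171.7 t)
  ZnO: 215.3·0.9980 = 214.9 t (target 214.9 t)
  Al2O3: 337.2·0.003000 + 154.4·0.9961 = 154.8 t (target 154.8 t)
  Li2O: 198.0·0.4030 = 79.79 t (target 79.80 t)
Glass-mass sanity pass: batch total minus LOI = 1000 t (the Σ of target masses is 1000 t; stated basis 1000 t — rounding explains the deltas).
Batch grand total — Σ batch = 1124 t; the LOI term Σ batch·LOI equals 124.0 t; as yield: glass ÷ batch → 88.97%.

Revised batch per 1000 t enamel:
  minium: 175.8 t
  zinc white: 215.3 t
  sand: 337.2 t
  ZrSiO4: 43.32 t
  Li2CO3: 198.0 t
  alumina: 154.4 t
Total batch = 1124 t; LOI loss = 124.0 t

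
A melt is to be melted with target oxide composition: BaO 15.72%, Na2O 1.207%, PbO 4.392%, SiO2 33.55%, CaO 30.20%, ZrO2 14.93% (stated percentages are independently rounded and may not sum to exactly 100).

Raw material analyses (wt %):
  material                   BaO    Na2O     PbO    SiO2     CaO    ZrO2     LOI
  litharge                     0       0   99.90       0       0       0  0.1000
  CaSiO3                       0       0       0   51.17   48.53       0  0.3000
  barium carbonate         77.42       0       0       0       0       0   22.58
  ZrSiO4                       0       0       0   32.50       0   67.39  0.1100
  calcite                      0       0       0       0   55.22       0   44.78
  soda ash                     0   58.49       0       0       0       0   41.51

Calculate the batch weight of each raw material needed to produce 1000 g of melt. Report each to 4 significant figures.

Batch per 1000 g melt:
  litharge: 43.96 g
  CaSiO3: 514.9 g
  barium carbonate: 203.0 g
  ZrSiO4: 221.5 g
  calcite: 94.34 g
  soda ash: 20.64 g
Total batch = 1098 g; LOI loss = 98.48 g; yield = 91.03%

Values along the way appear rounded off to 4 significant digits when written out — all internal work keeps exact precision at all times — every reported result is rounded only once. Derived quantities are re-derived in full precision (net glass mass, the six compositions, ignition loss, totals, yield) using the weight values per 1000 g of glass exactly as shown in the question or the answer.
Per-oxide target masses for 1000 g melt:
  BaO: 15.72% × 1000 = 157.2 g
  Na2O: 1.207% × 1000 = 12.07 g
  PbO: 4.392% × 1000 = 43.92 g
  SiO2: 33.55% × 1000 = 335.5 g
  CaO: 30.20% × 1000 = 302.0 g
  ZrO2: 14.93% × 1000 = 149.3 g
Sums-versus-targets review from the weights as reported, under the basis named above (every target is met by its sum exact up to rounding of places):
  BaO: 203.0·0.7742 = 157.2 g (target 157.2 g)
  Na2O: 20.64·0.5849 = 12.07 g (target 12.07 g)
  PbO: 43.96·0.9990 = 43.92 g (target 43.92 g)
  SiO2: 514.9·0.5117 + 221.5·0.3250 = 335.5 g (target 335.5 g)
  CaO: 514.9·0.4853 + 94.34·0.5522 = 302.0 g (target 302.0 g)
  ZrO2: 221.5·0.6739 = 149.3 g (target 149.3 g)
Glass-mass bookkeeping: total charge less LOI = 999.9 g (oxide target masses add up to 1000 g; versus the stated basis of 1000 g — differing by rounding only).
Whole-batch sum: Σ batch = 1098 g; loss to ignition Σ batch·LOI = 98.48 g; as yield: glass ÷ batch → 91.03%.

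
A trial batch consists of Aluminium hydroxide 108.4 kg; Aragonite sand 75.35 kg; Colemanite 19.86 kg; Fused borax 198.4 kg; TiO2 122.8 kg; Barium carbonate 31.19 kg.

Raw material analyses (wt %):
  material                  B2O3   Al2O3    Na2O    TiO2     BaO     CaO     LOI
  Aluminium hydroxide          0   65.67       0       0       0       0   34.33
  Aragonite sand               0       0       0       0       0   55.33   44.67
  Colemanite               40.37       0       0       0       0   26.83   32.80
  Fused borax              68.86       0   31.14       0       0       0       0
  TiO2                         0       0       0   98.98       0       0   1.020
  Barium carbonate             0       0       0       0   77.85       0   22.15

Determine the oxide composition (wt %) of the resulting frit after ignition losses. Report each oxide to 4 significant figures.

The intermediate values appear rounded off to 4 significant digits across the worked steps — every computation maintains exact precision in all steps — a single rounding completes each reported result; all derived quantities, which include ignition loss, six oxide percentages, glass mass, the yield, totals, are re-derived in exact precision, precisely as stated by problem or answer, from the weighed amounts per 470.5 kg of glass.
Mass of each oxide from the mix:
  B2O3: 19.86·0.4037 + 198.4·0.6886 = 144.6 kg
  Al2O3: 108.4·0.6567 = 71.19 kg
  Na2O: 198.4·0.3114 = 61.78 kg
  TiO2: 122.8·0.9898 = 121.5 kg
  BaO: 31.19·0.7785 = 24.28 kg
  CaO: 75.35·0.5533 + 19.86·0.2683 = 47.02 kg
LOI: 108.4·0.3433 + 75.35·0.4467 + 19.86·0.3280 + 122.8·0.01020 + 31.19·0.2215 = 85.55 kg
Glass = total batch minus LOI = 556.0 − 85.55 = 470.5 kg (= the summed oxide contributions)
percent share: oxide ÷ glass, ×100

Glass mass = 470.5 kg (batch 556.0 − LOI 85.55).
Composition: B2O3 30.74%, Al2O3 15.13%, Na2O 13.13%, TiO2 25.84%, BaO 5.161%, CaO 9.995%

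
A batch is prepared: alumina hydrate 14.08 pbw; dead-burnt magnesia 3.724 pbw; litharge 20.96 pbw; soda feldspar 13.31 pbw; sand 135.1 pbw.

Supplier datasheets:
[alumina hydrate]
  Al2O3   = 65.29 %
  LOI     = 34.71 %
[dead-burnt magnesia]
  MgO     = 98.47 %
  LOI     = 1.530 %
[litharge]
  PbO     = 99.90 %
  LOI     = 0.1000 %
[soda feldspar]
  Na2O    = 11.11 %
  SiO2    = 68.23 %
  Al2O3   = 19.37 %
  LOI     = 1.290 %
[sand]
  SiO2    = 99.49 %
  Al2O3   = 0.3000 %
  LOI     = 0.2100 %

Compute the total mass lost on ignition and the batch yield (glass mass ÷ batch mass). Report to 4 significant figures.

LOI loss = 5.421 pbw; glass = 181.8 pbw; yield = 97.10%

The working math maintains exact precision at every stage — in-progress results are shown, with 4-significant-figure rounding, when written out; a single rounding yields each reported value — the derived quantities (LOI, glass mass, the five compositions, the totals, yield) are computed in exact precision using the weight values per 181.8 pbw of glass, as given in either problem or answer.
Material-by-material LOI:
  alumina hydrate: 14.08 × 0.3471 = 4.887 pbw
  dead-burnt magnesia: 3.724 × 0.01530 = 0.05698 pbw
  litharge: 20.96 × 0.001000 = 0.02096 pbw
  soda feldspar: 13.31 × 0.01290 = 0.1717 pbw
  sand: 135.1 × 0.002100 = 0.2837 pbw
Total LOI = 5.421 pbw
Glass = batch − LOI = 187.2 − 5.421 = 181.8 pbw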